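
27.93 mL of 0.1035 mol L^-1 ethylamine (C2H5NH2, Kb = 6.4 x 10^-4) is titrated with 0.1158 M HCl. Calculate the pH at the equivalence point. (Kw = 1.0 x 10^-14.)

6.03

n(C2H5NH2) = 0.1035 x 0.02793 = 0.002891 mol; V(HCl) at equivalence = 0.002891/0.1158 = 0.02496 L.
At equivalence the base is fully converted to C2H5NH3+; total volume = 0.05289 L, so [C2H5NH3+] = 0.002891/0.05289 = 0.05465 M.
Ka(C2H5NH3+) = Kw/Kb = 1.0e-14 / 6.4 x 10^-4 = 1.56e-11.
[H^+] = sqrt(Ka x [C2H5NH3+]) = sqrt(1.56e-11 x 0.05465) = 9.24e-7 M.
pH = -log(9.24e-7) = 6.03.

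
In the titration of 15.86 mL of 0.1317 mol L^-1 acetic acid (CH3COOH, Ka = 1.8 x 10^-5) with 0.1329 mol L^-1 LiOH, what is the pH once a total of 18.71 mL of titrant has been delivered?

n(acid) = 0.1317 x 0.01586 = 0.002089 mol; n(LiOH) added = 0.1329 x 0.01871 = 0.002487 mol.
Base is in excess by 0.002487 - 0.002089 = 0.0003978 mol in a total volume of 0.03457 L.
[OH^-] = 0.0003978/0.03457 = 0.01151 M, so pOH = 1.94 and pH = 14.00 - 1.94 = 12.06.

12.06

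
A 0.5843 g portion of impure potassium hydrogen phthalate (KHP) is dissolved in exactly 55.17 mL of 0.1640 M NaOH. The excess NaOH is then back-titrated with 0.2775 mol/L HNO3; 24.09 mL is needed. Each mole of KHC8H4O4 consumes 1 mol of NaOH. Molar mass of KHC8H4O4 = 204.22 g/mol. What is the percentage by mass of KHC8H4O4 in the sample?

82.6%

Total n(NaOH) added = 0.1640 x 0.05517 = 0.009048 mol.
n(HNO3) used = 0.2775 x 0.02409 = 0.006685 mol, which equals the excess n(NaOH).
So n(NaOH) consumed by the sample = 0.009048 - 0.006685 = 0.002363 mol.
n(KHC8H4O4) = 0.002363 / 1 = 0.002363 mol.
mass KHC8H4O4 = 0.002363 x 204.22 = 0.4826 g, so %KHC8H4O4 = 0.4826/0.5843 x 100 = 82.6%.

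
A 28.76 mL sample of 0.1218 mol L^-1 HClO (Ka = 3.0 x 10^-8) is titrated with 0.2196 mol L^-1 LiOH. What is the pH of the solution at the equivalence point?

n(HClO) = 0.1218 x 0.02876 = 0.003503 mol; V(LiOH) at equivalence = 0.003503/0.2196 = 0.01595 L.
At equivalence all the acid is converted to ClO-; total volume = 0.02876 + 0.01595 = 0.04471 L, so [ClO-] = 0.003503/0.04471 = 0.07835 M.
Kb = Kw/Ka = 1.0e-14 / 3.0 x 10^-8 = 3.33e-7.
[OH^-] = sqrt(Kb x [ClO-]) = sqrt(3.33e-7 x 0.07835) = 0.000162 M.
pOH = 3.79, so pH = 14.00 - 3.79 = 10.21.

10.21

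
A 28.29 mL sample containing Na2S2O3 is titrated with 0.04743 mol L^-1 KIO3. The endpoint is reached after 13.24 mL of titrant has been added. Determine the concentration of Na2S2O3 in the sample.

0.133 M

n(KIO3) = 0.04743 x 0.01324 = 0.0006280 mol.
From the balanced equation, 1 mol KIO3 reacts with 6 mol Na2S2O3, so n(Na2S2O3) = 0.0006280 x 6/1 = 0.003768 mol.
[Na2S2O3] = 0.003768 / 0.02829 L = 0.133 M.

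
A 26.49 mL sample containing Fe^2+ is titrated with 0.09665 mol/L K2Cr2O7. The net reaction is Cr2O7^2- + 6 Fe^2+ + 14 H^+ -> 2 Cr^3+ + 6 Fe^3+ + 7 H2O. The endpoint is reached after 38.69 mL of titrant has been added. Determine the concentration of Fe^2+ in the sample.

0.847 M

n(K2Cr2O7) = 0.09665 x 0.03869 = 0.003739 mol.
From the balanced equation, 1 mol K2Cr2O7 reacts with 6 mol Fe^2+, so n(Fe^2+) = 0.003739 x 6/1 = 0.02244 mol.
[Fe^2+] = 0.02244 / 0.02649 L = 0.847 M.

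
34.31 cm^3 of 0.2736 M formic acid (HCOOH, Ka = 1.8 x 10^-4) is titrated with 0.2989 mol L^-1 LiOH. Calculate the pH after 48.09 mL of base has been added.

n(acid) = 0.2736 x 0.03431 = 0.009387 mol; n(LiOH) added = 0.2989 x 0.04809 = 0.01437 mol.
Base is in excess by 0.01437 - 0.009387 = 0.004987 mol in a total volume of 0.08240 L.
[OH^-] = 0.004987/0.08240 = 0.06052 M, so pOH = 1.22 and pH = 14.00 - 1.22 = 12.78.

12.78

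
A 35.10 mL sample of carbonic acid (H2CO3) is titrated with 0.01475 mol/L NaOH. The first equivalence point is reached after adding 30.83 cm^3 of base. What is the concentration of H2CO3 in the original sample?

0.0130 M

n(NaOH) = 0.01475 x 0.03083 = 0.0004547 mol.
At the first equivalence point, 1 mol OH^- react per mol H2CO3, so n(H2CO3) = 0.0004547 / 1 = 0.0004547 mol.
[H2CO3] = 0.0004547 / 0.03510 L = 0.0130 M.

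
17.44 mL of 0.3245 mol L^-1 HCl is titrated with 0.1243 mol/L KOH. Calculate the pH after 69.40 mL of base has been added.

n(acid) = 0.3245 x 0.01744 = 0.005659 mol; n(KOH) added = 0.1243 x 0.06940 = 0.008626 mol.
Base is in excess by 0.008626 - 0.005659 = 0.002967 mol in a total volume of 0.08684 L.
[OH^-] = 0.002967/0.08684 = 0.03417 M, so pOH = 1.47 and pH = 14.00 - 1.47 = 12.53.

12.53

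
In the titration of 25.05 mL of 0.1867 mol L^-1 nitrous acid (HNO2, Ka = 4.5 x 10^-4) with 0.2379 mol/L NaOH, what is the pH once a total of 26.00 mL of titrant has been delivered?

12.47

n(acid) = 0.1867 x 0.02505 = 0.004677 mol; n(NaOH) added = 0.2379 x 0.02600 = 0.006185 mol.
Base is in excess by 0.006185 - 0.004677 = 0.001509 mol in a total volume of 0.05105 L.
[OH^-] = 0.001509/0.05105 = 0.02955 M, so pOH = 1.53 and pH = 14.00 - 1.53 = 12.47.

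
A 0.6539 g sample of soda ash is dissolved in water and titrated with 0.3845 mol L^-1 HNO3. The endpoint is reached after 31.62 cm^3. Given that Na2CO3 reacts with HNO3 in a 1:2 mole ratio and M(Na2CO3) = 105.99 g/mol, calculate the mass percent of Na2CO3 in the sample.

98.5%

n(HNO3) = 0.3845 x 0.03162 = 0.01216 mol.
n(Na2CO3) = 0.01216 / 2 = 0.006079 mol.
mass of Na2CO3 = 0.006079 x 105.99 = 0.6443 g.
% purity = 0.6443 / 0.6539 x 100 = 98.5%.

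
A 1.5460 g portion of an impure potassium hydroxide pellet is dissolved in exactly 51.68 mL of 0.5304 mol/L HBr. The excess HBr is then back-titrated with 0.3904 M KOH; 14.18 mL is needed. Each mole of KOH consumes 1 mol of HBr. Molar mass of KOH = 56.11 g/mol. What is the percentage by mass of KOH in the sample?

Total n(HBr) added = 0.5304 x 0.05168 = 0.02741 mol.
n(KOH) used = 0.3904 x 0.01418 = 0.005536 mol, which equals the excess n(HBr).
So n(HBr) consumed by the sample = 0.02741 - 0.005536 = 0.02188 mol.
n(KOH) = 0.02188 / 1 = 0.02188 mol.
mass KOH = 0.02188 x 56.11 = 1.227 g, so %KOH = 1.227/1.5460 x 100 = 79.4%.

79.4%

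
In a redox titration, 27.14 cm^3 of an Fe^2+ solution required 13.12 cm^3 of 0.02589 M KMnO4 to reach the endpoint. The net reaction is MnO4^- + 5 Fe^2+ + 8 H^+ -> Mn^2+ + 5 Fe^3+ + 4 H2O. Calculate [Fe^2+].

n(KMnO4) = 0.02589 x 0.01312 = 0.0003397 mol.
From the balanced equation, 1 mol KMnO4 reacts with 5 mol Fe^2+, so n(Fe^2+) = 0.0003397 x 5/1 = 0.001698 mol.
[Fe^2+] = 0.001698 / 0.02714 L = 0.0626 M.

0.0626 M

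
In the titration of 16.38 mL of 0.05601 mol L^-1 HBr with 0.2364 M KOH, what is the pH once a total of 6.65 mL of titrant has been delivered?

n(acid) = 0.05601 x 0.01638 = 0.0009174 mol; n(KOH) added = 0.2364 x 0.006650 = 0.001572 mol.
Base is in excess by 0.001572 - 0.0009174 = 0.0006546 mol in a total volume of 0.02303 L.
[OH^-] = 0.0006546/0.02303 = 0.02842 M, so pOH = 1.55 and pH = 14.00 - 1.55 = 12.45.

12.45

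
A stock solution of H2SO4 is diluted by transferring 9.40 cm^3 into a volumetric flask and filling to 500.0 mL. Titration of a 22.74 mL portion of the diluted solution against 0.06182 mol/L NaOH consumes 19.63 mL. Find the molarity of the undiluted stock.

n(NaOH) = 0.06182 x 0.01963 = 0.001214 mol.
n(H2SO4) in the aliquot = 0.001214 x 1/2 = 0.0006068 mol.
[diluted H2SO4] = 0.0006068 / 0.02274 = 0.02668 M.
Dilution factor = 500.0/9.400 = 53.19, so [stock] = 0.02668 x 53.19 = 1.42 M.

1.42 M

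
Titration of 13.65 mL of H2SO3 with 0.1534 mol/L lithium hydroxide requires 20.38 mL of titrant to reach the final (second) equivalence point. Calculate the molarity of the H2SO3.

n(LiOH) = 0.1534 x 0.02038 = 0.003126 mol.
At the final (second) equivalence point, 2 mol OH^- react per mol H2SO3, so n(H2SO3) = 0.003126 / 2 = 0.001563 mol.
[H2SO3] = 0.001563 / 0.01365 L = 0.115 M.

0.115 M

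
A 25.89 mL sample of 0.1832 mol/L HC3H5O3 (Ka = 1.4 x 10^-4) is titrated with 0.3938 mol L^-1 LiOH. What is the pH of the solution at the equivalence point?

n(HC3H5O3) = 0.1832 x 0.02589 = 0.004743 mol; V(LiOH) at equivalence = 0.004743/0.3938 = 0.01204 L.
At equivalence all the acid is converted to C3H5O3-; total volume = 0.02589 + 0.01204 = 0.03793 L, so [C3H5O3-] = 0.004743/0.03793 = 0.1250 M.
Kb = Kw/Ka = 1.0e-14 / 1.4 x 10^-4 = 7.14e-11.
[OH^-] = sqrt(Kb x [C3H5O3-]) = sqrt(7.14e-11 x 0.1250) = 2.99e-6 M.
pOH = 5.52, so pH = 14.00 - 5.52 = 8.48.

8.48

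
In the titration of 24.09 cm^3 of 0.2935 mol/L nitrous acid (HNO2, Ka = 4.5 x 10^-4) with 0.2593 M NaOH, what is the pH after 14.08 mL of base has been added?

3.38

Initial n(HNO2) = 0.2935 x 0.02409 = 0.007070 mol.
n(NaOH) added = 0.2593 x 0.01408 = 0.003651 mol, converting that many moles of HNO2 to NO2-.
Remaining n(HNO2) = 0.003419 mol; n(NO2-) = 0.003651 mol.
By Henderson-Hasselbalch, pH = pKa + log([A^-]/[HA]) = 3.35 + log(0.003651/0.003419) = 3.35 + (+0.03) = 3.38.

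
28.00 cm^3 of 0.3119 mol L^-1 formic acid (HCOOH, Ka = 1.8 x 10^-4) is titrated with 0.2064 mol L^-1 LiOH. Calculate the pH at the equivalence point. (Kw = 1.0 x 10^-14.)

8.42

n(HCOOH) = 0.3119 x 0.02800 = 0.008733 mol; V(LiOH) at equivalence = 0.008733/0.2064 = 0.04231 L.
At equivalence all the acid is converted to HCOO-; total volume = 0.02800 + 0.04231 = 0.07031 L, so [HCOO-] = 0.008733/0.07031 = 0.1242 M.
Kb = Kw/Ka = 1.0e-14 / 1.8 x 10^-4 = 5.56e-11.
[OH^-] = sqrt(Kb x [HCOO-]) = sqrt(5.56e-11 x 0.1242) = 2.63e-6 M.
pOH = 5.58, so pH = 14.00 - 5.58 = 8.42.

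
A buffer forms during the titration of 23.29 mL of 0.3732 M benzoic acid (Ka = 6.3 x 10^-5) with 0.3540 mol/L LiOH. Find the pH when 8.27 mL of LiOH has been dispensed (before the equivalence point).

Initial n(C6H5COOH) = 0.3732 x 0.02329 = 0.008692 mol.
n(LiOH) added = 0.3540 x 0.008270 = 0.002928 mol, converting that many moles of C6H5COOH to C6H5COO-.
Remaining n(C6H5COOH) = 0.005764 mol; n(C6H5COO-) = 0.002928 mol.
By Henderson-Hasselbalch, pH = pKa + log([A^-]/[HA]) = 4.20 + log(0.002928/0.005764) = 4.20 + (-0.29) = 3.91.

3.91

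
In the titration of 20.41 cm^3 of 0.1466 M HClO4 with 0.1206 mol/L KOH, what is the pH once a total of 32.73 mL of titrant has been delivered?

n(acid) = 0.1466 x 0.02041 = 0.002992 mol; n(KOH) added = 0.1206 x 0.03273 = 0.003947 mol.
Base is in excess by 0.003947 - 0.002992 = 0.0009551 mol in a total volume of 0.05314 L.
[OH^-] = 0.0009551/0.05314 = 0.01797 M, so pOH = 1.75 and pH = 14.00 - 1.75 = 12.25.

12.25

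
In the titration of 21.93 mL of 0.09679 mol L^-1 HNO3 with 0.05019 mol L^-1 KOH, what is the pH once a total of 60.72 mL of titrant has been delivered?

12.05

n(acid) = 0.09679 x 0.02193 = 0.002123 mol; n(KOH) added = 0.05019 x 0.06072 = 0.003048 mol.
Base is in excess by 0.003048 - 0.002123 = 0.0009249 mol in a total volume of 0.08265 L.
[OH^-] = 0.0009249/0.08265 = 0.01119 M, so pOH = 1.95 and pH = 14.00 - 1.95 = 12.05.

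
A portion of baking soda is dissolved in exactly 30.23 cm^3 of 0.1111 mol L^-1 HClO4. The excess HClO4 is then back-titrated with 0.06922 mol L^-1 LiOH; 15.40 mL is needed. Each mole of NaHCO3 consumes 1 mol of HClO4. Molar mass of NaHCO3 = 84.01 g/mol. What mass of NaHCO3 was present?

Total n(HClO4) added = 0.1111 x 0.03023 = 0.003359 mol.
n(LiOH) used = 0.06922 x 0.01540 = 0.001066 mol, which equals the excess n(HClO4).
So n(HClO4) consumed by the sample = 0.003359 - 0.001066 = 0.002293 mol.
n(NaHCO3) = 0.002293 / 1 = 0.002293 mol.
mass = 0.002293 mol x 84.01 g/mol = 0.193 g.

0.193 g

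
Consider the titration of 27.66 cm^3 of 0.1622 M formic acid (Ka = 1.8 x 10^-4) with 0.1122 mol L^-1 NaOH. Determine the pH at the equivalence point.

8.28

n(HCOOH) = 0.1622 x 0.02766 = 0.004486 mol; V(NaOH) at equivalence = 0.004486/0.1122 = 0.03999 L.
At equivalence all the acid is converted to HCOO-; total volume = 0.02766 + 0.03999 = 0.06765 L, so [HCOO-] = 0.004486/0.06765 = 0.06632 M.
Kb = Kw/Ka = 1.0e-14 / 1.8 x 10^-4 = 5.56e-11.
[OH^-] = sqrt(Kb x [HCOO-]) = sqrt(5.56e-11 x 0.06632) = 1.92e-6 M.
pOH = 5.72, so pH = 14.00 - 5.72 = 8.28.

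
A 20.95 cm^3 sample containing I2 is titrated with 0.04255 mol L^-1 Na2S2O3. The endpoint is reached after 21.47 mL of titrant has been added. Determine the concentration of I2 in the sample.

n(Na2S2O3) = 0.04255 x 0.02147 = 0.0009135 mol.
From the balanced equation, 2 mol Na2S2O3 reacts with 1 mol I2, so n(I2) = 0.0009135 x 1/2 = 0.0004568 mol.
[I2] = 0.0004568 / 0.02095 L = 0.0218 M.

0.0218 M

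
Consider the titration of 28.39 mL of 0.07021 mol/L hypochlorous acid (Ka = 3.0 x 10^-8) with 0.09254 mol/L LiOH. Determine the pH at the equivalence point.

10.06

n(HClO) = 0.07021 x 0.02839 = 0.001993 mol; V(LiOH) at equivalence = 0.001993/0.09254 = 0.02154 L.
At equivalence all the acid is converted to ClO-; total volume = 0.02839 + 0.02154 = 0.04993 L, so [ClO-] = 0.001993/0.04993 = 0.03992 M.
Kb = Kw/Ka = 1.0e-14 / 3.0 x 10^-8 = 3.33e-7.
[OH^-] = sqrt(Kb x [ClO-]) = sqrt(3.33e-7 x 0.03992) = 0.000115 M.
pOH = 3.94, so pH = 14.00 - 3.94 = 10.06.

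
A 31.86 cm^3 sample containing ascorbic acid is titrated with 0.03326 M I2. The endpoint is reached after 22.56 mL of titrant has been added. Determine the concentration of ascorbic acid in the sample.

0.0236 M

n(I2) = 0.03326 x 0.02256 = 0.0007503 mol.
From the balanced equation, 1 mol I2 reacts with 1 mol ascorbic acid, so n(ascorbic acid) = 0.0007503 x 1/1 = 0.0007503 mol.
[ascorbic acid] = 0.0007503 / 0.03186 L = 0.0236 M.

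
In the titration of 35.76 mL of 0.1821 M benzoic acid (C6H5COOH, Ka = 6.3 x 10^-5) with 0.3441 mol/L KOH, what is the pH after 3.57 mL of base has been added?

Initial n(C6H5COOH) = 0.1821 x 0.03576 = 0.006512 mol.
n(KOH) added = 0.3441 x 0.003570 = 0.001228 mol, converting that many moles of C6H5COOH to C6H5COO-.
Remaining n(C6H5COOH) = 0.005283 mol; n(C6H5COO-) = 0.001228 mol.
By Henderson-Hasselbalch, pH = pKa + log([A^-]/[HA]) = 4.20 + log(0.001228/0.005283) = 4.20 + (-0.63) = 3.57.

3.57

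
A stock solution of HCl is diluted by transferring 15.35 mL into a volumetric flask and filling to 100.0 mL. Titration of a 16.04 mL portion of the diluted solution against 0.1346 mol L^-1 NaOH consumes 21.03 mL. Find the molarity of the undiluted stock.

1.15 M

n(NaOH) = 0.1346 x 0.02103 = 0.002831 mol.
n(HCl) in the aliquot = 0.002831 mol.
[diluted HCl] = 0.002831 / 0.01604 = 0.1765 M.
Dilution factor = 100.0/15.35 = 6.515, so [stock] = 0.1765 x 6.515 = 1.15 M.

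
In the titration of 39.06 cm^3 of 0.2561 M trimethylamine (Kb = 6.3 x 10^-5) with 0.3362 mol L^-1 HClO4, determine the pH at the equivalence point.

n((CH3)3N) = 0.2561 x 0.03906 = 0.01000 mol; V(HClO4) at equivalence = 0.01000/0.3362 = 0.02975 L.
At equivalence the base is fully converted to (CH3)3NH+; total volume = 0.06881 L, so [(CH3)3NH+] = 0.01000/0.06881 = 0.1454 M.
Ka((CH3)3NH+) = Kw/Kb = 1.0e-14 / 6.3 x 10^-5 = 1.59e-10.
[H^+] = sqrt(Ka x [(CH3)3NH+]) = sqrt(1.59e-10 x 0.1454) = 4.80e-6 M.
pH = -log(4.80e-6) = 5.32.

5.32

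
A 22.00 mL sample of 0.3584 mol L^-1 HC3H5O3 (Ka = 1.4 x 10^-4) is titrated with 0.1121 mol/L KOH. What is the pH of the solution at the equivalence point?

n(HC3H5O3) = 0.3584 x 0.02200 = 0.007885 mol; V(KOH) at equivalence = 0.007885/0.1121 = 0.07034 L.
At equivalence all the acid is converted to C3H5O3-; total volume = 0.02200 + 0.07034 = 0.09234 L, so [C3H5O3-] = 0.007885/0.09234 = 0.08539 M.
Kb = Kw/Ka = 1.0e-14 / 1.4 x 10^-4 = 7.14e-11.
[OH^-] = sqrt(Kb x [C3H5O3-]) = sqrt(7.14e-11 x 0.08539) = 2.47e-6 M.
pOH = 5.61, so pH = 14.00 - 5.61 = 8.39.

8.39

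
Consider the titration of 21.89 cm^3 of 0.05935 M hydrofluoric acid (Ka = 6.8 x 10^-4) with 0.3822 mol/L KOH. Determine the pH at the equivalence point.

7.94

n(HF) = 0.05935 x 0.02189 = 0.001299 mol; V(KOH) at equivalence = 0.001299/0.3822 = 0.003399 L.
At equivalence all the acid is converted to F-; total volume = 0.02189 + 0.003399 = 0.02529 L, so [F-] = 0.001299/0.02529 = 0.05137 M.
Kb = Kw/Ka = 1.0e-14 / 6.8 x 10^-4 = 1.47e-11.
[OH^-] = sqrt(Kb x [F-]) = sqrt(1.47e-11 x 0.05137) = 8.69e-7 M.
pOH = 6.06, so pH = 14.00 - 6.06 = 7.94.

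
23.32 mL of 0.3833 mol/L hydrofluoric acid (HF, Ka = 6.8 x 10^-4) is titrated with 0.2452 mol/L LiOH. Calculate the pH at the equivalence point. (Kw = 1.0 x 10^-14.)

8.17

n(HF) = 0.3833 x 0.02332 = 0.008939 mol; V(LiOH) at equivalence = 0.008939/0.2452 = 0.03645 L.
At equivalence all the acid is converted to F-; total volume = 0.02332 + 0.03645 = 0.05977 L, so [F-] = 0.008939/0.05977 = 0.1495 M.
Kb = Kw/Ka = 1.0e-14 / 6.8 x 10^-4 = 1.47e-11.
[OH^-] = sqrt(Kb x [F-]) = sqrt(1.47e-11 x 0.1495) = 1.48e-6 M.
pOH = 5.83, so pH = 14.00 - 5.83 = 8.17.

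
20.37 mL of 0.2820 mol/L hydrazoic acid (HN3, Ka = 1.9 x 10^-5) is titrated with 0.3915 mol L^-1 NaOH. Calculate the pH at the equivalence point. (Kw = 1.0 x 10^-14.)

n(HN3) = 0.2820 x 0.02037 = 0.005744 mol; V(NaOH) at equivalence = 0.005744/0.3915 = 0.01467 L.
At equivalence all the acid is converted to N3-; total volume = 0.02037 + 0.01467 = 0.03504 L, so [N3-] = 0.005744/0.03504 = 0.1639 M.
Kb = Kw/Ka = 1.0e-14 / 1.9 x 10^-5 = 5.26e-10.
[OH^-] = sqrt(Kb x [N3-]) = sqrt(5.26e-10 x 0.1639) = 9.29e-6 M.
pOH = 5.03, so pH = 14.00 - 5.03 = 8.97.

8.97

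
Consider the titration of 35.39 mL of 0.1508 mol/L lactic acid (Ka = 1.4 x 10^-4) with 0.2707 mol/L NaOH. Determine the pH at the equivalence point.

8.42

n(HC3H5O3) = 0.1508 x 0.03539 = 0.005337 mol; V(NaOH) at equivalence = 0.005337/0.2707 = 0.01971 L.
At equivalence all the acid is converted to C3H5O3-; total volume = 0.03539 + 0.01971 = 0.05510 L, so [C3H5O3-] = 0.005337/0.05510 = 0.09685 M.
Kb = Kw/Ka = 1.0e-14 / 1.4 x 10^-4 = 7.14e-11.
[OH^-] = sqrt(Kb x [C3H5O3-]) = sqrt(7.14e-11 x 0.09685) = 2.63e-6 M.
pOH = 5.58, so pH = 14.00 - 5.58 = 8.42.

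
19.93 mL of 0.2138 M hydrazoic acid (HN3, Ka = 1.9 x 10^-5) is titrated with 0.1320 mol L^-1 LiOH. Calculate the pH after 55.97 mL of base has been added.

n(acid) = 0.2138 x 0.01993 = 0.004261 mol; n(LiOH) added = 0.1320 x 0.05597 = 0.007388 mol.
Base is in excess by 0.007388 - 0.004261 = 0.003127 mol in a total volume of 0.07590 L.
[OH^-] = 0.003127/0.07590 = 0.04120 M, so pOH = 1.39 and pH = 14.00 - 1.39 = 12.61.

12.61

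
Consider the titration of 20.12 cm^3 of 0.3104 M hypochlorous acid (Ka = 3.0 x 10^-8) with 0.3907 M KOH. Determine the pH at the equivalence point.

n(HClO) = 0.3104 x 0.02012 = 0.006245 mol; V(KOH) at equivalence = 0.006245/0.3907 = 0.01598 L.
At equivalence all the acid is converted to ClO-; total volume = 0.02012 + 0.01598 = 0.03610 L, so [ClO-] = 0.006245/0.03610 = 0.1730 M.
Kb = Kw/Ka = 1.0e-14 / 3.0 x 10^-8 = 3.33e-7.
[OH^-] = sqrt(Kb x [ClO-]) = sqrt(3.33e-7 x 0.1730) = 0.000240 M.
pOH = 3.62, so pH = 14.00 - 3.62 = 10.38.

10.38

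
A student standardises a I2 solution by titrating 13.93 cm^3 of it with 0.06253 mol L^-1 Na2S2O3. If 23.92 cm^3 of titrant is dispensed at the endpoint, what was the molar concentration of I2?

0.0537 M

n(Na2S2O3) = 0.06253 x 0.02392 = 0.001496 mol.
From the balanced equation, 2 mol Na2S2O3 reacts with 1 mol I2, so n(I2) = 0.001496 x 1/2 = 0.0007479 mol.
[I2] = 0.0007479 / 0.01393 L = 0.0537 M.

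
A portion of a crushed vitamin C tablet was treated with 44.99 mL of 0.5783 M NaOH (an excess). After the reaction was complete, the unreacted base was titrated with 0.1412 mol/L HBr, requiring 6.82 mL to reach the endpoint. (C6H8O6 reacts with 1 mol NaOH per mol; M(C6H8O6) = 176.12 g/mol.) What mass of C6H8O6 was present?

Total n(NaOH) added = 0.5783 x 0.04499 = 0.02602 mol.
n(HBr) used = 0.1412 x 0.006820 = 0.0009630 mol, which equals the excess n(NaOH).
So n(NaOH) consumed by the sample = 0.02602 - 0.0009630 = 0.02505 mol.
n(C6H8O6) = 0.02505 / 1 = 0.02505 mol.
mass = 0.02505 mol x 176.12 g/mol = 4.41 g.

4.41 g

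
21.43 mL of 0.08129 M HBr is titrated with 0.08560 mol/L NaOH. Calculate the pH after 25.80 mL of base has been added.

n(acid) = 0.08129 x 0.02143 = 0.001742 mol; n(NaOH) added = 0.08560 x 0.02580 = 0.002208 mol.
Base is in excess by 0.002208 - 0.001742 = 0.0004664 mol in a total volume of 0.04723 L.
[OH^-] = 0.0004664/0.04723 = 0.009876 M, so pOH = 2.01 and pH = 14.00 - 2.01 = 11.99.

11.99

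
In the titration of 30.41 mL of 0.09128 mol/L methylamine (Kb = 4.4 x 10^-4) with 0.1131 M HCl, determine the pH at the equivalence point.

5.97

n(CH3NH2) = 0.09128 x 0.03041 = 0.002776 mol; V(HCl) at equivalence = 0.002776/0.1131 = 0.02454 L.
At equivalence the base is fully converted to CH3NH3+; total volume = 0.05495 L, so [CH3NH3+] = 0.002776/0.05495 = 0.05051 M.
Ka(CH3NH3+) = Kw/Kb = 1.0e-14 / 4.4 x 10^-4 = 2.27e-11.
[H^+] = sqrt(Ka x [CH3NH3+]) = sqrt(2.27e-11 x 0.05051) = 1.07e-6 M.
pH = -log(1.07e-6) = 5.97.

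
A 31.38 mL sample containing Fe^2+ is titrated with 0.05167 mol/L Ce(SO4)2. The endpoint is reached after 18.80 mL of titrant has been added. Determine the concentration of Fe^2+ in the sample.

n(Ce(SO4)2) = 0.05167 x 0.01880 = 0.0009714 mol.
From the balanced equation, 1 mol Ce(SO4)2 reacts with 1 mol Fe^2+, so n(Fe^2+) = 0.0009714 x 1/1 = 0.0009714 mol.
[Fe^2+] = 0.0009714 / 0.03138 L = 0.0310 M.

0.0310 M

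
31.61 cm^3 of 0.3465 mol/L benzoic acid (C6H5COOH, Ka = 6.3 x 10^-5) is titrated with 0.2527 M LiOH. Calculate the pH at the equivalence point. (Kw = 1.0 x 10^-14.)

n(C6H5COOH) = 0.3465 x 0.03161 = 0.01095 mol; V(LiOH) at equivalence = 0.01095/0.2527 = 0.04334 L.
At equivalence all the acid is converted to C6H5COO-; total volume = 0.03161 + 0.04334 = 0.07495 L, so [C6H5COO-] = 0.01095/0.07495 = 0.1461 M.
Kb = Kw/Ka = 1.0e-14 / 6.3 x 10^-5 = 1.59e-10.
[OH^-] = sqrt(Kb x [C6H5COO-]) = sqrt(1.59e-10 x 0.1461) = 4.82e-6 M.
pOH = 5.32, so pH = 14.00 - 5.32 = 8.68.

8.68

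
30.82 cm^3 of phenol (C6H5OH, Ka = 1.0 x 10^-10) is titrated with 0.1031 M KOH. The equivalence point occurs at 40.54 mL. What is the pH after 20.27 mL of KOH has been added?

10.00

20.27 mL is exactly half the equivalence volume (40.54/2), i.e. the half-equivalence point.
There, n(HA) = n(A^-), so pH = pKa = -log(1.0 x 10^-10) = 10.00.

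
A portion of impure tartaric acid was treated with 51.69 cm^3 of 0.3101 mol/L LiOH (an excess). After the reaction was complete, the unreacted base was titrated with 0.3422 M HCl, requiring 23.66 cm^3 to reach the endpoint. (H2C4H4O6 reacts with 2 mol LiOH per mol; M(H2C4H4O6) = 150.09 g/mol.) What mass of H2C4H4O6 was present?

Total n(LiOH) added = 0.3101 x 0.05169 = 0.01603 mol.
n(HCl) used = 0.3422 x 0.02366 = 0.008096 mol, which equals the excess n(LiOH).
So n(LiOH) consumed by the sample = 0.01603 - 0.008096 = 0.007933 mol.
n(H2C4H4O6) = 0.007933 / 2 = 0.003966 mol.
mass = 0.003966 mol x 150.09 g/mol = 0.595 g.

0.595 g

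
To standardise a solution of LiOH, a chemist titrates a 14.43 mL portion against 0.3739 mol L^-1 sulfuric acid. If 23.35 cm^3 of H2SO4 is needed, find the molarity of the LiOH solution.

n(H2SO4) delivered = 0.3739 x 0.02335 = 0.008731 mol.
The reaction is 2 LiOH + 1 H2SO4, so n(LiOH) = 0.008731 x 2/1 = 0.01746 mol.
[LiOH] = 0.01746 mol / 0.01443 L = 1.21 M.

1.21 M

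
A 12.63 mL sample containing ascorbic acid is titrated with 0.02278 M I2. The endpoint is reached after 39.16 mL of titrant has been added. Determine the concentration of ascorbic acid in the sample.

n(I2) = 0.02278 x 0.03916 = 0.0008921 mol.
From the balanced equation, 1 mol I2 reacts with 1 mol ascorbic acid, so n(ascorbic acid) = 0.0008921 x 1/1 = 0.0008921 mol.
[ascorbic acid] = 0.0008921 / 0.01263 L = 0.0706 M.

0.0706 M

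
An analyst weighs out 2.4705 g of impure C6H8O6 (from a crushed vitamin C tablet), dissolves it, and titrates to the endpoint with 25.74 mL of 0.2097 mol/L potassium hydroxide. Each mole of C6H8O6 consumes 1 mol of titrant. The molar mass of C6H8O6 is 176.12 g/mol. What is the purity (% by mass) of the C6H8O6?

38.5%

n(KOH) = 0.2097 x 0.02574 = 0.005398 mol.
n(C6H8O6) = 0.005398 / 1 = 0.005398 mol.
mass of C6H8O6 = 0.005398 x 176.12 = 0.9506 g.
% purity = 0.9506 / 2.4705 x 100 = 38.5%.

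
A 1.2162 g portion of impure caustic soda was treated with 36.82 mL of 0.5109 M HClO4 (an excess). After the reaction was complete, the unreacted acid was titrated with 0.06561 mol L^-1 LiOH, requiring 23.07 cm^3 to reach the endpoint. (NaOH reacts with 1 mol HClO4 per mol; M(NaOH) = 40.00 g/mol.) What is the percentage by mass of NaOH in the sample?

56.9%

Total n(HClO4) added = 0.5109 x 0.03682 = 0.01881 mol.
n(LiOH) used = 0.06561 x 0.02307 = 0.001514 mol, which equals the excess n(HClO4).
So n(HClO4) consumed by the sample = 0.01881 - 0.001514 = 0.01730 mol.
n(NaOH) = 0.01730 / 1 = 0.01730 mol.
mass NaOH = 0.01730 x 40.00 = 0.6919 g, so %NaOH = 0.6919/1.2162 x 100 = 56.9%.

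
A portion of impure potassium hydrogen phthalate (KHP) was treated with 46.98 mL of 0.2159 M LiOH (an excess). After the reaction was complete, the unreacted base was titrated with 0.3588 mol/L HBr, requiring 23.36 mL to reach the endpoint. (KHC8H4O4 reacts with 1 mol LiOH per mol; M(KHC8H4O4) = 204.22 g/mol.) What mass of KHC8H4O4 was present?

Total n(LiOH) added = 0.2159 x 0.04698 = 0.01014 mol.
n(HBr) used = 0.3588 x 0.02336 = 0.008382 mol, which equals the excess n(LiOH).
So n(LiOH) consumed by the sample = 0.01014 - 0.008382 = 0.001761 mol.
n(KHC8H4O4) = 0.001761 / 1 = 0.001761 mol.
mass = 0.001761 mol x 204.22 g/mol = 0.360 g.

0.360 g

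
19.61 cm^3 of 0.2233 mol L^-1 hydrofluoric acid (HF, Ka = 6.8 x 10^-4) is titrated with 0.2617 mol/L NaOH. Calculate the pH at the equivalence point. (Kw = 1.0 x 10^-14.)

8.12

n(HF) = 0.2233 x 0.01961 = 0.004379 mol; V(NaOH) at equivalence = 0.004379/0.2617 = 0.01673 L.
At equivalence all the acid is converted to F-; total volume = 0.01961 + 0.01673 = 0.03634 L, so [F-] = 0.004379/0.03634 = 0.1205 M.
Kb = Kw/Ka = 1.0e-14 / 6.8 x 10^-4 = 1.47e-11.
[OH^-] = sqrt(Kb x [F-]) = sqrt(1.47e-11 x 0.1205) = 1.33e-6 M.
pOH = 5.88, so pH = 14.00 - 5.88 = 8.12.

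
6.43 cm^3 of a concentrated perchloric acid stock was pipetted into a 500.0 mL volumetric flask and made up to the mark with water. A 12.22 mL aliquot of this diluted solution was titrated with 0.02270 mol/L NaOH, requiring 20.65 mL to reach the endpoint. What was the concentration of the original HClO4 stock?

n(NaOH) = 0.02270 x 0.02065 = 0.0004688 mol.
n(HClO4) in the aliquot = 0.0004688 mol.
[diluted HClO4] = 0.0004688 / 0.01222 = 0.03836 M.
Dilution factor = 500.0/6.430 = 77.76, so [stock] = 0.03836 x 77.76 = 2.98 M.

2.98 M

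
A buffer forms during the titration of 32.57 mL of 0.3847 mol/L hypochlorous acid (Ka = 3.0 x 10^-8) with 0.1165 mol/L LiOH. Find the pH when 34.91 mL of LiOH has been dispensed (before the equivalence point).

Initial n(HClO) = 0.3847 x 0.03257 = 0.01253 mol.
n(LiOH) added = 0.1165 x 0.03491 = 0.004067 mol, converting that many moles of HClO to ClO-.
Remaining n(HClO) = 0.008463 mol; n(ClO-) = 0.004067 mol.
By Henderson-Hasselbalch, pH = pKa + log([A^-]/[HA]) = 7.52 + log(0.004067/0.008463) = 7.52 + (-0.32) = 7.20.

7.20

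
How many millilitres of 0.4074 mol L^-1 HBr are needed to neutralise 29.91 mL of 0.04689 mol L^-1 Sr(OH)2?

n(Sr(OH)2) = 0.04689 mol/L x 0.02991 L = 0.001402 mol.
The neutralisation is 1 Sr(OH)2 : 2 HBr, so n(HBr) = 0.001402 x 2/1 = 0.002805 mol.
V(HBr) = 0.002805 / 0.4074 = 0.006885 L = 6.89 mL.

6.89 mL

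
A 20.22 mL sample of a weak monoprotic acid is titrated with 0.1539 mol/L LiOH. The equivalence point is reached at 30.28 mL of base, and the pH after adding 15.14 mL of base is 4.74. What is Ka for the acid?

1.8 x 10^-5

15.14 mL is half of the equivalence volume, so this is the half-equivalence point where [HA] = [A^-].
At half-equivalence pH = pKa, so pKa = 4.74.
Ka = 10^(-4.74) = 1.8 x 10^-5.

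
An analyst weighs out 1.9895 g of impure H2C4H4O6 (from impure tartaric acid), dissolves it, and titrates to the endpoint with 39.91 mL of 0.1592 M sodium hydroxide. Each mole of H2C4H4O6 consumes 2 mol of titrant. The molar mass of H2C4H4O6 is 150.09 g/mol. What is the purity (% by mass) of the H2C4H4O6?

n(NaOH) = 0.1592 x 0.03991 = 0.006354 mol.
n(H2C4H4O6) = 0.006354 / 2 = 0.003177 mol.
mass of H2C4H4O6 = 0.003177 x 150.09 = 0.4768 g.
% purity = 0.4768 / 1.9895 x 100 = 24.0%.

24.0%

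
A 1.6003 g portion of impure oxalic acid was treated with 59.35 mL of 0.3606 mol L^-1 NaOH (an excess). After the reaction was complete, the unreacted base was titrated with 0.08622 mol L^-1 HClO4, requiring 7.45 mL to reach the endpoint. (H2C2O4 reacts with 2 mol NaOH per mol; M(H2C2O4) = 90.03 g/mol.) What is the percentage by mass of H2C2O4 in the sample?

58.4%

Total n(NaOH) added = 0.3606 x 0.05935 = 0.02140 mol.
n(HClO4) used = 0.08622 x 0.007450 = 0.0006423 mol, which equals the excess n(NaOH).
So n(NaOH) consumed by the sample = 0.02140 - 0.0006423 = 0.02076 mol.
n(H2C2O4) = 0.02076 / 2 = 0.01038 mol.
mass H2C2O4 = 0.01038 x 90.03 = 0.9345 g, so %H2C2O4 = 0.9345/1.6003 x 100 = 58.4%.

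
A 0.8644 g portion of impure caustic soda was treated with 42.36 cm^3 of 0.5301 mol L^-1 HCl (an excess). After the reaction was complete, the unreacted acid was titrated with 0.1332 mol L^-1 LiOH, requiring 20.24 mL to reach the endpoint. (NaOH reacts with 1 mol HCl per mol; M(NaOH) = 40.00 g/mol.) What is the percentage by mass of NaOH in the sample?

91.4%

Total n(HCl) added = 0.5301 x 0.04236 = 0.02246 mol.
n(LiOH) used = 0.1332 x 0.02024 = 0.002696 mol, which equals the excess n(HCl).
So n(HCl) consumed by the sample = 0.02246 - 0.002696 = 0.01976 mol.
n(NaOH) = 0.01976 / 1 = 0.01976 mol.
mass NaOH = 0.01976 x 40.00 = 0.7904 g, so %NaOH = 0.7904/0.8644 x 100 = 91.4%.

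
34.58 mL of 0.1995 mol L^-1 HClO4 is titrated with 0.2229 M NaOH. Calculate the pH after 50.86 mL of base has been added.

n(acid) = 0.1995 x 0.03458 = 0.006899 mol; n(NaOH) added = 0.2229 x 0.05086 = 0.01134 mol.
Base is in excess by 0.01134 - 0.006899 = 0.004438 mol in a total volume of 0.08544 L.
[OH^-] = 0.004438/0.08544 = 0.05194 M, so pOH = 1.28 and pH = 14.00 - 1.28 = 12.72.

12.72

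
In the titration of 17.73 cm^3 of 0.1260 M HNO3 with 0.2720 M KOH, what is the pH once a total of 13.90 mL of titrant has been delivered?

12.69

n(acid) = 0.1260 x 0.01773 = 0.002234 mol; n(KOH) added = 0.2720 x 0.01390 = 0.003781 mol.
Base is in excess by 0.003781 - 0.002234 = 0.001547 mol in a total volume of 0.03163 L.
[OH^-] = 0.001547/0.03163 = 0.04890 M, so pOH = 1.31 and pH = 14.00 - 1.31 = 12.69.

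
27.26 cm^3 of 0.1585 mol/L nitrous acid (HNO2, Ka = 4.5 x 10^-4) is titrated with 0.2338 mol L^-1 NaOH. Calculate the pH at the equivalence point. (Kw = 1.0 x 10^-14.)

8.16

n(HNO2) = 0.1585 x 0.02726 = 0.004321 mol; V(NaOH) at equivalence = 0.004321/0.2338 = 0.01848 L.
At equivalence all the acid is converted to NO2-; total volume = 0.02726 + 0.01848 = 0.04574 L, so [NO2-] = 0.004321/0.04574 = 0.09446 M.
Kb = Kw/Ka = 1.0e-14 / 4.5 x 10^-4 = 2.22e-11.
[OH^-] = sqrt(Kb x [NO2-]) = sqrt(2.22e-11 x 0.09446) = 1.45e-6 M.
pOH = 5.84, so pH = 14.00 - 5.84 = 8.16.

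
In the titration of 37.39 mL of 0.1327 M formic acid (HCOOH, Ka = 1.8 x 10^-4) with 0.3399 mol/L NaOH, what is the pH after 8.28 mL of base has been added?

3.86

Initial n(HCOOH) = 0.1327 x 0.03739 = 0.004962 mol.
n(NaOH) added = 0.3399 x 0.008280 = 0.002814 mol, converting that many moles of HCOOH to HCOO-.
Remaining n(HCOOH) = 0.002147 mol; n(HCOO-) = 0.002814 mol.
By Henderson-Hasselbalch, pH = pKa + log([A^-]/[HA]) = 3.74 + log(0.002814/0.002147) = 3.74 + (+0.12) = 3.86.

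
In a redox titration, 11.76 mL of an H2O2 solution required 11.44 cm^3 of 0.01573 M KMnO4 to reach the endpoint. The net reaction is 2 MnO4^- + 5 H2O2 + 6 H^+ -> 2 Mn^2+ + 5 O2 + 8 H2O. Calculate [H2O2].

0.0383 M

n(KMnO4) = 0.01573 x 0.01144 = 0.0001800 mol.
From the balanced equation, 2 mol KMnO4 reacts with 5 mol H2O2, so n(H2O2) = 0.0001800 x 5/2 = 0.0004499 mol.
[H2O2] = 0.0004499 / 0.01176 L = 0.0383 M.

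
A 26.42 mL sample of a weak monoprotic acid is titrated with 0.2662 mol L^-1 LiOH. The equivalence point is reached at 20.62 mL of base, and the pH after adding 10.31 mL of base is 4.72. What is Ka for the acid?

1.9 x 10^-5

10.31 mL is half of the equivalence volume, so this is the half-equivalence point where [HA] = [A^-].
At half-equivalence pH = pKa, so pKa = 4.72.
Ka = 10^(-4.72) = 1.9 x 10^-5.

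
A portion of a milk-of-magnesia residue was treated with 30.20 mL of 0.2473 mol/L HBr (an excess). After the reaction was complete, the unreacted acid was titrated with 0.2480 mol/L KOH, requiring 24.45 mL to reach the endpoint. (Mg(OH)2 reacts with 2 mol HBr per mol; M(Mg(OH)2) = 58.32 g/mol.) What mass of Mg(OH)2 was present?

0.0410 g

Total n(HBr) added = 0.2473 x 0.03020 = 0.007468 mol.
n(KOH) used = 0.2480 x 0.02445 = 0.006064 mol, which equals the excess n(HBr).
So n(HBr) consumed by the sample = 0.007468 - 0.006064 = 0.001405 mol.
n(Mg(OH)2) = 0.001405 / 2 = 0.0007024 mol.
mass = 0.0007024 mol x 58.32 g/mol = 0.0410 g.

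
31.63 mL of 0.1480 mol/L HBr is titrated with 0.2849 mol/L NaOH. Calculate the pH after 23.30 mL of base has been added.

n(acid) = 0.1480 x 0.03163 = 0.004681 mol; n(NaOH) added = 0.2849 x 0.02330 = 0.006638 mol.
Base is in excess by 0.006638 - 0.004681 = 0.001957 mol in a total volume of 0.05493 L.
[OH^-] = 0.001957/0.05493 = 0.03563 M, so pOH = 1.45 and pH = 14.00 - 1.45 = 12.55.

12.55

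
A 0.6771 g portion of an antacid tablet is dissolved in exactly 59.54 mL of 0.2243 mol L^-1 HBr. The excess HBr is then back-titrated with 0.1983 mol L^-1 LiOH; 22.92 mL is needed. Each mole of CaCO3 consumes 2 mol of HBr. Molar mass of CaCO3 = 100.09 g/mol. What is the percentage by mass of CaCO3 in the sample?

65.1%

Total n(HBr) added = 0.2243 x 0.05954 = 0.01335 mol.
n(LiOH) used = 0.1983 x 0.02292 = 0.004545 mol, which equals the excess n(HBr).
So n(HBr) consumed by the sample = 0.01335 - 0.004545 = 0.008810 mol.
n(CaCO3) = 0.008810 / 2 = 0.004405 mol.
mass CaCO3 = 0.004405 x 100.09 = 0.4409 g, so %CaCO3 = 0.4409/0.6771 x 100 = 65.1%.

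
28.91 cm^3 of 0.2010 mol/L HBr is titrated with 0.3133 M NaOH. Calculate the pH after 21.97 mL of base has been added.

n(acid) = 0.2010 x 0.02891 = 0.005811 mol; n(NaOH) added = 0.3133 x 0.02197 = 0.006883 mol.
Base is in excess by 0.006883 - 0.005811 = 0.001072 mol in a total volume of 0.05088 L.
[OH^-] = 0.001072/0.05088 = 0.02107 M, so pOH = 1.68 and pH = 14.00 - 1.68 = 12.32.

12.32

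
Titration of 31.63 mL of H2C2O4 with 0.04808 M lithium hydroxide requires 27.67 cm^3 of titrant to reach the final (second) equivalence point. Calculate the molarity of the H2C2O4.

0.0210 M

n(LiOH) = 0.04808 x 0.02767 = 0.001330 mol.
At the final (second) equivalence point, 2 mol OH^- react per mol H2C2O4, so n(H2C2O4) = 0.001330 / 2 = 0.0006652 mol.
[H2C2O4] = 0.0006652 / 0.03163 L = 0.0210 M.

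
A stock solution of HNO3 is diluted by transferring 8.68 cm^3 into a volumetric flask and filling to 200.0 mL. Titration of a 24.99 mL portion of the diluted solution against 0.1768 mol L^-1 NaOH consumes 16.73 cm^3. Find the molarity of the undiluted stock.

2.73 M

n(NaOH) = 0.1768 x 0.01673 = 0.002958 mol.
n(HNO3) in the aliquot = 0.002958 mol.
[diluted HNO3] = 0.002958 / 0.02499 = 0.1184 M.
Dilution factor = 200.0/8.680 = 23.04, so [stock] = 0.1184 x 23.04 = 2.73 M.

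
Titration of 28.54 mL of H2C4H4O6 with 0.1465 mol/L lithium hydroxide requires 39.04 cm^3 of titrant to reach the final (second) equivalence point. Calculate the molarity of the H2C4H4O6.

n(LiOH) = 0.1465 x 0.03904 = 0.005719 mol.
At the final (second) equivalence point, 2 mol OH^- react per mol H2C4H4O6, so n(H2C4H4O6) = 0.005719 / 2 = 0.002860 mol.
[H2C4H4O6] = 0.002860 / 0.02854 L = 0.100 M.

0.100 M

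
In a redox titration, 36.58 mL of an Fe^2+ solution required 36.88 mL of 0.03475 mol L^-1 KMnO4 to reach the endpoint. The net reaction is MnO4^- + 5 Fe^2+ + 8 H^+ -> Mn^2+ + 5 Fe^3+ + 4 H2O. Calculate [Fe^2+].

0.175 M

n(KMnO4) = 0.03475 x 0.03688 = 0.001282 mol.
From the balanced equation, 1 mol KMnO4 reacts with 5 mol Fe^2+, so n(Fe^2+) = 0.001282 x 5/1 = 0.006408 mol.
[Fe^2+] = 0.006408 / 0.03658 L = 0.175 M.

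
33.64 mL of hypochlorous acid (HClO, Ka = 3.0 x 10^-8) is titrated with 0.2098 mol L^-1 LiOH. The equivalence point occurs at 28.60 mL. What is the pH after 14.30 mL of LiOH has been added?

7.52

14.30 mL is exactly half the equivalence volume (28.60/2), i.e. the half-equivalence point.
There, n(HA) = n(A^-), so pH = pKa = -log(3.0 x 10^-8) = 7.52.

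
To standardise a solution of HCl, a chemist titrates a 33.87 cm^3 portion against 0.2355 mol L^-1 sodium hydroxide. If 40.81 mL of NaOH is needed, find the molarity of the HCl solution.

n(NaOH) delivered = 0.2355 x 0.04081 = 0.009611 mol.
For a 1:1 reaction, n(HCl) = 0.009611 mol.
[HCl] = 0.009611 mol / 0.03387 L = 0.284 M.

0.284 M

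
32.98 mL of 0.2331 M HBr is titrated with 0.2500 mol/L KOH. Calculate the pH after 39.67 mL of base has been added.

n(acid) = 0.2331 x 0.03298 = 0.007688 mol; n(KOH) added = 0.2500 x 0.03967 = 0.009918 mol.
Base is in excess by 0.009918 - 0.007688 = 0.002230 mol in a total volume of 0.07265 L.
[OH^-] = 0.002230/0.07265 = 0.03069 M, so pOH = 1.51 and pH = 14.00 - 1.51 = 12.49.

12.49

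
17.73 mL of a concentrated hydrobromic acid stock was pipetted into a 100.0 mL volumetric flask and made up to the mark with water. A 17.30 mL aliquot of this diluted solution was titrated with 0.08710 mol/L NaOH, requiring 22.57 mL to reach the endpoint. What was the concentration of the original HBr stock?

n(NaOH) = 0.08710 x 0.02257 = 0.001966 mol.
n(HBr) in the aliquot = 0.001966 mol.
[diluted HBr] = 0.001966 / 0.01730 = 0.1136 M.
Dilution factor = 100.0/17.73 = 5.640, so [stock] = 0.1136 x 5.640 = 0.641 M.

0.641 M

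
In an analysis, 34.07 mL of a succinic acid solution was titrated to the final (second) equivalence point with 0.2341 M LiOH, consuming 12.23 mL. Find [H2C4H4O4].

n(LiOH) = 0.2341 x 0.01223 = 0.002863 mol.
At the final (second) equivalence point, 2 mol OH^- react per mol H2C4H4O4, so n(H2C4H4O4) = 0.002863 / 2 = 0.001432 mol.
[H2C4H4O4] = 0.001432 / 0.03407 L = 0.0420 M.

0.0420 M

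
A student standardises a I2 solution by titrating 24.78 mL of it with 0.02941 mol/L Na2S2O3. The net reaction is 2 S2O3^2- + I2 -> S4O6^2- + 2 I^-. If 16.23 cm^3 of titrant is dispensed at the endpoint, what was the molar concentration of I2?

0.00963 M

n(Na2S2O3) = 0.02941 x 0.01623 = 0.0004773 mol.
From the balanced equation, 2 mol Na2S2O3 reacts with 1 mol I2, so n(I2) = 0.0004773 x 1/2 = 0.0002387 mol.
[I2] = 0.0002387 / 0.02478 L = 0.00963 M.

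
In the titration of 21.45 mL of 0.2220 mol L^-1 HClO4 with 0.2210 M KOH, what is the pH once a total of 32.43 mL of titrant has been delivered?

12.65

n(acid) = 0.2220 x 0.02145 = 0.004762 mol; n(KOH) added = 0.2210 x 0.03243 = 0.007167 mol.
Base is in excess by 0.007167 - 0.004762 = 0.002405 mol in a total volume of 0.05388 L.
[OH^-] = 0.002405/0.05388 = 0.04464 M, so pOH = 1.35 and pH = 14.00 - 1.35 = 12.65.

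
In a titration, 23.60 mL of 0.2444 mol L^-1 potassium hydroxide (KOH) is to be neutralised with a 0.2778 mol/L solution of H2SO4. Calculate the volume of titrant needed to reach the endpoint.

10.4 mL

n(KOH) = 0.2444 mol/L x 0.02360 L = 0.005768 mol.
The neutralisation is 2 KOH : 1 H2SO4, so n(H2SO4) = 0.005768 x 1/2 = 0.002884 mol.
V(H2SO4) = 0.002884 / 0.2778 = 0.01038 L = 10.4 mL.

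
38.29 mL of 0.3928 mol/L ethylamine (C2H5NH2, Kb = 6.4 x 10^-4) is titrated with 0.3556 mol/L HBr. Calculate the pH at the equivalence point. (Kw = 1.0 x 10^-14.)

n(C2H5NH2) = 0.3928 x 0.03829 = 0.01504 mol; V(HBr) at equivalence = 0.01504/0.3556 = 0.04230 L.
At equivalence the base is fully converted to C2H5NH3+; total volume = 0.08059 L, so [C2H5NH3+] = 0.01504/0.08059 = 0.1866 M.
Ka(C2H5NH3+) = Kw/Kb = 1.0e-14 / 6.4 x 10^-4 = 1.56e-11.
[H^+] = sqrt(Ka x [C2H5NH3+]) = sqrt(1.56e-11 x 0.1866) = 1.71e-6 M.
pH = -log(1.71e-6) = 5.77.

5.77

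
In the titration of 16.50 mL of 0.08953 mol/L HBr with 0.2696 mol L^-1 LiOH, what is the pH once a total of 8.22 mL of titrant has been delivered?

12.48

n(acid) = 0.08953 x 0.01650 = 0.001477 mol; n(LiOH) added = 0.2696 x 0.008220 = 0.002216 mol.
Base is in excess by 0.002216 - 0.001477 = 0.0007389 mol in a total volume of 0.02472 L.
[OH^-] = 0.0007389/0.02472 = 0.02989 M, so pOH = 1.52 and pH = 14.00 - 1.52 = 12.48.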